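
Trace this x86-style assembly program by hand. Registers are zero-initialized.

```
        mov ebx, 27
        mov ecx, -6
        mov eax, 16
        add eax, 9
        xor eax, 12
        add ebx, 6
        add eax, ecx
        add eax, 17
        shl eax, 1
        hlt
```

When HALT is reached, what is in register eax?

ebx=27
ecx=-6
eax=16
eax=16+9=25
eax=25^12=21
ebx=27+6=33
eax=21+(-6)=15
eax=15+17=32
eax=32<<1=64
halt.

64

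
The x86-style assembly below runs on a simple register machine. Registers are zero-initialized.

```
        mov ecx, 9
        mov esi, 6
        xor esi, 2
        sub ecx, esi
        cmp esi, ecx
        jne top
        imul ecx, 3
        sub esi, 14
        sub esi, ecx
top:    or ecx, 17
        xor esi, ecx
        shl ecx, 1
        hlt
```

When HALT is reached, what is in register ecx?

after mov ecx, 9: ecx=9
after mov esi, 6: esi=6
after xor esi, 2: esi=6^2=4
after sub ecx, esi: ecx=9-4=5
cmp esi, ecx  (cmp 4,5)
jne top: taken
after or ecx, 17: ecx=5|17=21
after xor esi, ecx: esi=4^21=17
after shl ecx, 1: ecx=21<<1=42
halt.

42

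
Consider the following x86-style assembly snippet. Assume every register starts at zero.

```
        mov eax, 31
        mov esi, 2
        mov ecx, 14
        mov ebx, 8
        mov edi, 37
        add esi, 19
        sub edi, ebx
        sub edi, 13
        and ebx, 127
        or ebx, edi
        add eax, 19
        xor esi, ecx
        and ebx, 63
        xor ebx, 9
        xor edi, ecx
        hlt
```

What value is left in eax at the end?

50

mov eax, 31 → eax=31
mov esi, 2 → esi=2
mov ecx, 14 → ecx=14
mov ebx, 8 → ebx=8
mov edi, 37 → edi=37
add esi, 19 → esi=2+19=21
sub edi, ebx → edi=37-8=29
sub edi, 13 → edi=29-13=16
and ebx, 127 → ebx=8&127=8
or ebx, edi → ebx=8|16=24
add eax, 19 → eax=31+19=50
xor esi, ecx → esi=21^14=27
and ebx, 63 → ebx=24&63=24
xor ebx, 9 → ebx=24^9=17
xor edi, ecx → edi=16^14=30
halt.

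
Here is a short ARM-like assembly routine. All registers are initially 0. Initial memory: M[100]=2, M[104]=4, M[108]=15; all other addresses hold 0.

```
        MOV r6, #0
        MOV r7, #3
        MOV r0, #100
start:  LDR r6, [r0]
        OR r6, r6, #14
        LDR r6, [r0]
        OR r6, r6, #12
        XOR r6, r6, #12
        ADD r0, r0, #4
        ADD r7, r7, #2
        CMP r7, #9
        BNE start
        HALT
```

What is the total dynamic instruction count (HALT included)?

31

r6=0
r7=3
r0=100
r6=M[100]=2
r6=2|14=14
r6=M[100]=2
r6=2|12=14
r6=14^12=2
r0=100+4=104
r7=3+2=5
CMP r7, #9  (cmp 5,9)
BNE start: taken
r6=M[104]=4
r6=4|14=14
r6=M[104]=4
r6=4|12=12
r6=12^12=0
r0=104+4=108
r7=5+2=7
CMP r7, #9  (cmp 7,9)
BNE start: taken
r6=M[108]=15
r6=15|14=15
r6=M[108]=15
r6=15|12=15
r6=15^12=3
r0=108+4=112
r7=7+2=9
CMP r7, #9  (cmp 9,9)
BNE start: not taken
halt.
Total executed instructions: 31.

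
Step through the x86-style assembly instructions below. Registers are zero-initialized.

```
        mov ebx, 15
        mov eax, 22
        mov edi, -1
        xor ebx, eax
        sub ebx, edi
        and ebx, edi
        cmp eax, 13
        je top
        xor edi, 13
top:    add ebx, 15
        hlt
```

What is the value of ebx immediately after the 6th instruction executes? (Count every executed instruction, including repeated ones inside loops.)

26

after mov ebx, 15: ebx=15
after mov eax, 22: eax=22
after mov edi, -1: edi=-1
after xor ebx, eax: ebx=15^22=25
after sub ebx, edi: ebx=25-(-1)=26
after and ebx, edi: ebx=26&(-1)=26
After step 6: ebx = 26.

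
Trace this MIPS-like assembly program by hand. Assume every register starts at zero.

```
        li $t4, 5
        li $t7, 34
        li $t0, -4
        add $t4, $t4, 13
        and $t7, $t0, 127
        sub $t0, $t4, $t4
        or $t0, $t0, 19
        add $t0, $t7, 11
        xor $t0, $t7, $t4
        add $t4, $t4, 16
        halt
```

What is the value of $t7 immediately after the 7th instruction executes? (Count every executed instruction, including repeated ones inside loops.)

124

after li $t4, 5: $t4=5
after li $t7, 34: $t7=34
after li $t0, -4: $t0=-4
after add $t4, $t4, 13: $t4=5+13=18
after and $t7, $t0, 127: $t7=(-4)&127=124
after sub $t0, $t4, $t4: $t0=18-18=0
after or $t0, $t0, 19: $t0=0|19=19
After step 7: $t7 = 124.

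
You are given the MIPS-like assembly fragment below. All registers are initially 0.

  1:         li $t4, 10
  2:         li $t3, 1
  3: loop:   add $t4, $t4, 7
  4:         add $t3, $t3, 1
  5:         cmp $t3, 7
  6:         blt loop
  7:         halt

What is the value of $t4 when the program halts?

52

after li $t4, 10: $t4=10
after li $t3, 1: $t3=1
after add $t4, $t4, 7: $t4=10+7=17
after add $t3, $t3, 1: $t3=1+1=2
cmp $t3, 7  (cmp 2,7)
blt loop: taken
after add $t4, $t4, 7: $t4=17+7=24
after add $t3, $t3, 1: $t3=2+1=3
cmp $t3, 7  (cmp 3,7)
blt loop: taken
after add $t4, $t4, 7: $t4=24+7=31
after add $t3, $t3, 1: $t3=3+1=4
cmp $t3, 7  (cmp 4,7)
blt loop: taken
after add $t4, $t4, 7: $t4=31+7=38
after add $t3, $t3, 1: $t3=4+1=5
cmp $t3, 7  (cmp 5,7)
blt loop: taken
after add $t4, $t4, 7: $t4=38+7=45
after add $t3, $t3, 1: $t3=5+1=6
cmp $t3, 7  (cmp 6,7)
blt loop: taken
after add $t4, $t4, 7: $t4=45+7=52
after add $t3, $t3, 1: $t3=6+1=7
cmp $t3, 7  (cmp 7,7)
blt loop: not taken
halt.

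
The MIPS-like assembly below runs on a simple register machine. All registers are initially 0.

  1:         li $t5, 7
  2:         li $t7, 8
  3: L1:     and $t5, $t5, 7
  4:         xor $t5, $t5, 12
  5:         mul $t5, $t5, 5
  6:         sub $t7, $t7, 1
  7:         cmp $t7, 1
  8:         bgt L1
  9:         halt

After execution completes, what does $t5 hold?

$t5=7
$t7=8
$t5=7&7=7
$t5=7^12=11
$t5=11*5=55
$t7=8-1=7
cmp $t7, 1  (cmp 7,1)
bgt L1: taken
$t5=55&7=7
$t5=7^12=11
$t5=11*5=55
$t7=7-1=6
cmp $t7, 1  (cmp 6,1)
bgt L1: taken
$t5=55&7=7
$t5=7^12=11
$t5=11*5=55
$t7=6-1=5
cmp $t7, 1  (cmp 5,1)
bgt L1: taken
$t5=55&7=7
$t5=7^12=11
$t5=11*5=55
$t7=5-1=4
cmp $t7, 1  (cmp 4,1)
bgt L1: taken
$t5=55&7=7
$t5=7^12=11
$t5=11*5=55
$t7=4-1=3
cmp $t7, 1  (cmp 3,1)
bgt L1: taken
$t5=55&7=7
$t5=7^12=11
$t5=11*5=55
$t7=3-1=2
cmp $t7, 1  (cmp 2,1)
bgt L1: taken
$t5=55&7=7
$t5=7^12=11
$t5=11*5=55
$t7=2-1=1
cmp $t7, 1  (cmp 1,1)
bgt L1: not taken
halt.

55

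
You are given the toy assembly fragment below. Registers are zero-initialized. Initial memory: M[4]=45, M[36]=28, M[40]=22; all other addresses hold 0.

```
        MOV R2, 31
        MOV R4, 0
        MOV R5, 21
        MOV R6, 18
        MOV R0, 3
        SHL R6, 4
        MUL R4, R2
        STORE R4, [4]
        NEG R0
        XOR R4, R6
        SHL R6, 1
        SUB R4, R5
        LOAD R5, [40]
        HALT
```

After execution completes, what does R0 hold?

R2=31
R4=0
R5=21
R6=18
R0=3
R6=18<<4=288
R4=0*31=0
STORE R4, [4] → M[4]=0
R0=-(3)=-3
R4=0^288=288
R6=288<<1=576
R4=288-21=267
R5=M[40]=22
halt.

-3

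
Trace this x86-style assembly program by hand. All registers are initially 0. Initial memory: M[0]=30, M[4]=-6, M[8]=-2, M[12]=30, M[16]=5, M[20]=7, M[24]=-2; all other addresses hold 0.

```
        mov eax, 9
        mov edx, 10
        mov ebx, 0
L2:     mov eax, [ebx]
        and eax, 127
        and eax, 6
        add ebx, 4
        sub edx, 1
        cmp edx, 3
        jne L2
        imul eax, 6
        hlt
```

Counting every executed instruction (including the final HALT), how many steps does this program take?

eax=9
edx=10
ebx=0
eax=M[0]=30
eax=30&127=30
eax=30&6=6
ebx=0+4=4
edx=10-1=9
cmp edx, 3  (cmp 9,3)
jne L2: taken
eax=M[4]=-6
eax=(-6)&127=122
eax=122&6=2
ebx=4+4=8
edx=9-1=8
cmp edx, 3  (cmp 8,3)
jne L2: taken
eax=M[8]=-2
eax=(-2)&127=126
eax=126&6=6
ebx=8+4=12
edx=8-1=7
cmp edx, 3  (cmp 7,3)
jne L2: taken
eax=M[12]=30
eax=30&127=30
eax=30&6=6
ebx=12+4=16
edx=7-1=6
cmp edx, 3  (cmp 6,3)
jne L2: taken
eax=M[16]=5
eax=5&127=5
eax=5&6=4
ebx=16+4=20
edx=6-1=5
cmp edx, 3  (cmp 5,3)
jne L2: taken
eax=M[20]=7
eax=7&127=7
eax=7&6=6
ebx=20+4=24
edx=5-1=4
cmp edx, 3  (cmp 4,3)
jne L2: taken
eax=M[24]=-2
eax=(-2)&127=126
eax=126&6=6
ebx=24+4=28
edx=4-1=3
cmp edx, 3  (cmp 3,3)
jne L2: not taken
eax=6*6=36
halt.
Total executed instructions: 54.

54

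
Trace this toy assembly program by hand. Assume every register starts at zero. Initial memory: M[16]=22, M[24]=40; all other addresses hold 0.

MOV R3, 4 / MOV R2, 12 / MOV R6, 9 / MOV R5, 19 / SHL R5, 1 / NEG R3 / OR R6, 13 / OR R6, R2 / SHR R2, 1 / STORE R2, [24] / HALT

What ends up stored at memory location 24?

MOV R3, 4 → R3=4
MOV R2, 12 → R2=12
MOV R6, 9 → R6=9
MOV R5, 19 → R5=19
SHL R5, 1 → R5=19<<1=38
NEG R3 → R3=-(4)=-4
OR R6, 13 → R6=9|13=13
OR R6, R2 → R6=13|12=13
SHR R2, 1 → R2=12>>1=6
STORE R2, [24] → M[24]=6
halt.

6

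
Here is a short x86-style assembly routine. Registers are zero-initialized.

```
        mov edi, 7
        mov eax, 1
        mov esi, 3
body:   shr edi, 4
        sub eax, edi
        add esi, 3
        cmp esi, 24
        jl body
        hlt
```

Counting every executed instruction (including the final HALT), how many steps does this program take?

39

after mov edi, 7: edi=7
after mov eax, 1: eax=1
after mov esi, 3: esi=3
after shr edi, 4: edi=7>>4=0
after sub eax, edi: eax=1-0=1
after add esi, 3: esi=3+3=6
cmp esi, 24  (cmp 6,24)
jl body: taken
after shr edi, 4: edi=0>>4=0
after sub eax, edi: eax=1-0=1
after add esi, 3: esi=6+3=9
cmp esi, 24  (cmp 9,24)
jl body: taken
after shr edi, 4: edi=0>>4=0
after sub eax, edi: eax=1-0=1
after add esi, 3: esi=9+3=12
cmp esi, 24  (cmp 12,24)
jl body: taken
after shr edi, 4: edi=0>>4=0
after sub eax, edi: eax=1-0=1
after add esi, 3: esi=12+3=15
cmp esi, 24  (cmp 15,24)
jl body: taken
after shr edi, 4: edi=0>>4=0
after sub eax, edi: eax=1-0=1
after add esi, 3: esi=15+3=18
cmp esi, 24  (cmp 18,24)
jl body: taken
after shr edi, 4: edi=0>>4=0
after sub eax, edi: eax=1-0=1
after add esi, 3: esi=18+3=21
cmp esi, 24  (cmp 21,24)
jl body: taken
after shr edi, 4: edi=0>>4=0
after sub eax, edi: eax=1-0=1
after add esi, 3: esi=21+3=24
cmp esi, 24  (cmp 24,24)
jl body: not taken
halt.
Total executed instructions: 39.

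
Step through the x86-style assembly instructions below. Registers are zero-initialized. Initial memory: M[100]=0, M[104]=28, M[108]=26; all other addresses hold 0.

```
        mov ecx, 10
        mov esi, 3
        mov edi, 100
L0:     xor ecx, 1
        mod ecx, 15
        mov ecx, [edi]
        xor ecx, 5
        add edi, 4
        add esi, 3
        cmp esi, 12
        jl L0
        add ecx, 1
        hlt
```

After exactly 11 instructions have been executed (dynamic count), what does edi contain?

after mov ecx, 10: ecx=10
after mov esi, 3: esi=3
after mov edi, 100: edi=100
after xor ecx, 1: ecx=10^1=11
after mod ecx, 15: ecx=11%15=11
after mov ecx, [edi]: ecx=M[100]=0
after xor ecx, 5: ecx=0^5=5
after add edi, 4: edi=100+4=104
after add esi, 3: esi=3+3=6
cmp esi, 12  (cmp 6,12)
jl L0: taken
After step 11: edi = 104.

104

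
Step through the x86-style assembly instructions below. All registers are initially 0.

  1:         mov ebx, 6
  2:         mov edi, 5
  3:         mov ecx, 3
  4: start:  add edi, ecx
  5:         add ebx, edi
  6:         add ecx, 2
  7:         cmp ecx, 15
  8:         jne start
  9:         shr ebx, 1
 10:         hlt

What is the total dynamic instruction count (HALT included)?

ebx=6
edi=5
ecx=3
edi=5+3=8
ebx=6+8=14
ecx=3+2=5
cmp ecx, 15  (cmp 5,15)
jne start: taken
edi=8+5=13
ebx=14+13=27
ecx=5+2=7
cmp ecx, 15  (cmp 7,15)
jne start: taken
edi=13+7=20
ebx=27+20=47
ecx=7+2=9
cmp ecx, 15  (cmp 9,15)
jne start: taken
edi=20+9=29
ebx=47+29=76
ecx=9+2=11
cmp ecx, 15  (cmp 11,15)
jne start: taken
edi=29+11=40
ebx=76+40=116
ecx=11+2=13
cmp ecx, 15  (cmp 13,15)
jne start: taken
edi=40+13=53
ebx=116+53=169
ecx=13+2=15
cmp ecx, 15  (cmp 15,15)
jne start: not taken
ebx=169>>1=84
halt.
Total executed instructions: 35.

35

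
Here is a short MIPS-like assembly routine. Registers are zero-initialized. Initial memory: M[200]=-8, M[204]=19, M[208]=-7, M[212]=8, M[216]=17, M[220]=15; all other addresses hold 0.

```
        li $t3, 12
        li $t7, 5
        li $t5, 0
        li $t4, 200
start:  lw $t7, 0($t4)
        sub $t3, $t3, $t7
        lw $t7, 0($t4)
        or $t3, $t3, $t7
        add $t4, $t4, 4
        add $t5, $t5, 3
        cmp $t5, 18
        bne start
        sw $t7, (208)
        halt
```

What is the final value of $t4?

after li $t3, 12: $t3=12
after li $t7, 5: $t7=5
after li $t5, 0: $t5=0
after li $t4, 200: $t4=200
after lw $t7, 0($t4): $t7=M[200]=-8
after sub $t3, $t3, $t7: $t3=12-(-8)=20
after lw $t7, 0($t4): $t7=M[200]=-8
after or $t3, $t3, $t7: $t3=20|(-8)=-4
after add $t4, $t4, 4: $t4=200+4=204
after add $t5, $t5, 3: $t5=0+3=3
cmp $t5, 18  (cmp 3,18)
bne start: taken
after lw $t7, 0($t4): $t7=M[204]=19
after sub $t3, $t3, $t7: $t3=(-4)-19=-23
after lw $t7, 0($t4): $t7=M[204]=19
after or $t3, $t3, $t7: $t3=(-23)|19=-5
after add $t4, $t4, 4: $t4=204+4=208
after add $t5, $t5, 3: $t5=3+3=6
cmp $t5, 18  (cmp 6,18)
bne start: taken
after lw $t7, 0($t4): $t7=M[208]=-7
after sub $t3, $t3, $t7: $t3=(-5)-(-7)=2
after lw $t7, 0($t4): $t7=M[208]=-7
after or $t3, $t3, $t7: $t3=2|(-7)=-5
after add $t4, $t4, 4: $t4=208+4=212
after add $t5, $t5, 3: $t5=6+3=9
cmp $t5, 18  (cmp 9,18)
bne start: taken
after lw $t7, 0($t4): $t7=M[212]=8
after sub $t3, $t3, $t7: $t3=(-5)-8=-13
after lw $t7, 0($t4): $t7=M[212]=8
after or $t3, $t3, $t7: $t3=(-13)|8=-5
after add $t4, $t4, 4: $t4=212+4=216
after add $t5, $t5, 3: $t5=9+3=12
cmp $t5, 18  (cmp 12,18)
bne start: taken
after lw $t7, 0($t4): $t7=M[216]=17
after sub $t3, $t3, $t7: $t3=(-5)-17=-22
after lw $t7, 0($t4): $t7=M[216]=17
after or $t3, $t3, $t7: $t3=(-22)|17=-5
after add $t4, $t4, 4: $t4=216+4=220
after add $t5, $t5, 3: $t5=12+3=15
cmp $t5, 18  (cmp 15,18)
bne start: taken
after lw $t7, 0($t4): $t7=M[220]=15
after sub $t3, $t3, $t7: $t3=(-5)-15=-20
after lw $t7, 0($t4): $t7=M[220]=15
after or $t3, $t3, $t7: $t3=(-20)|15=-17
after add $t4, $t4, 4: $t4=220+4=224
after add $t5, $t5, 3: $t5=15+3=18
cmp $t5, 18  (cmp 18,18)
bne start: not taken
sw $t7, (208) → M[208]=15
halt.

224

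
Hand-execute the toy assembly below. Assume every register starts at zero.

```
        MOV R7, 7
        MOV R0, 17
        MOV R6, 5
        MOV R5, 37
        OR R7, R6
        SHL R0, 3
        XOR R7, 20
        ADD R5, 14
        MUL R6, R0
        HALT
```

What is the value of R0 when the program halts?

136

MOV R7, 7 → R7=7
MOV R0, 17 → R0=17
MOV R6, 5 → R6=5
MOV R5, 37 → R5=37
OR R7, R6 → R7=7|5=7
SHL R0, 3 → R0=17<<3=136
XOR R7, 20 → R7=7^20=19
ADD R5, 14 → R5=37+14=51
MUL R6, R0 → R6=5*136=680
halt.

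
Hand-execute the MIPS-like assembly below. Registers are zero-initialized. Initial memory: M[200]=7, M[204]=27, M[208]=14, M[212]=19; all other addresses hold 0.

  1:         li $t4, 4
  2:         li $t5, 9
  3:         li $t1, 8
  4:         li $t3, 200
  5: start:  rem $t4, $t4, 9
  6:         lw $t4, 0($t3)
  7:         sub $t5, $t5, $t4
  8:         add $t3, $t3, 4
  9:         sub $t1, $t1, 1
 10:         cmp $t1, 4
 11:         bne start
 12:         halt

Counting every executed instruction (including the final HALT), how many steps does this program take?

$t4=4
$t5=9
$t1=8
$t3=200
$t4=4%9=4
$t4=M[200]=7
$t5=9-7=2
$t3=200+4=204
$t1=8-1=7
cmp $t1, 4  (cmp 7,4)
bne start: taken
$t4=7%9=7
$t4=M[204]=27
$t5=2-27=-25
$t3=204+4=208
$t1=7-1=6
cmp $t1, 4  (cmp 6,4)
bne start: taken
$t4=27%9=0
$t4=M[208]=14
$t5=(-25)-14=-39
$t3=208+4=212
$t1=6-1=5
cmp $t1, 4  (cmp 5,4)
bne start: taken
$t4=14%9=5
$t4=M[212]=19
$t5=(-39)-19=-58
$t3=212+4=216
$t1=5-1=4
cmp $t1, 4  (cmp 4,4)
bne start: not taken
halt.
Total executed instructions: 33.

33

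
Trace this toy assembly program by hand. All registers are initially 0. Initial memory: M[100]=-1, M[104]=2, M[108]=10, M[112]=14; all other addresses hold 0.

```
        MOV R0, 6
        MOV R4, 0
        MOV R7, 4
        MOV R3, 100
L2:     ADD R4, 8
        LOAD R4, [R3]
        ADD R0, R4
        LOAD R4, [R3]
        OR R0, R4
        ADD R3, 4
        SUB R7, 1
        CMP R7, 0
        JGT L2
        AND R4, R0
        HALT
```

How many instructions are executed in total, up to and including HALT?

42

after MOV R0, 6: R0=6
after MOV R4, 0: R4=0
after MOV R7, 4: R7=4
after MOV R3, 100: R3=100
after ADD R4, 8: R4=0+8=8
after LOAD R4, [R3]: R4=M[100]=-1
after ADD R0, R4: R0=6+(-1)=5
after LOAD R4, [R3]: R4=M[100]=-1
after OR R0, R4: R0=5|(-1)=-1
after ADD R3, 4: R3=100+4=104
after SUB R7, 1: R7=4-1=3
CMP R7, 0  (cmp 3,0)
JGT L2: taken
after ADD R4, 8: R4=(-1)+8=7
after LOAD R4, [R3]: R4=M[104]=2
after ADD R0, R4: R0=(-1)+2=1
after LOAD R4, [R3]: R4=M[104]=2
after OR R0, R4: R0=1|2=3
after ADD R3, 4: R3=104+4=108
after SUB R7, 1: R7=3-1=2
CMP R7, 0  (cmp 2,0)
JGT L2: taken
after ADD R4, 8: R4=2+8=10
after LOAD R4, [R3]: R4=M[108]=10
after ADD R0, R4: R0=3+10=13
after LOAD R4, [R3]: R4=M[108]=10
after OR R0, R4: R0=13|10=15
after ADD R3, 4: R3=108+4=112
after SUB R7, 1: R7=2-1=1
CMP R7, 0  (cmp 1,0)
JGT L2: taken
after ADD R4, 8: R4=10+8=18
after LOAD R4, [R3]: R4=M[112]=14
after ADD R0, R4: R0=15+14=29
after LOAD R4, [R3]: R4=M[112]=14
after OR R0, R4: R0=29|14=31
after ADD R3, 4: R3=112+4=116
after SUB R7, 1: R7=1-1=0
CMP R7, 0  (cmp 0,0)
JGT L2: not taken
after AND R4, R0: R4=14&31=14
halt.
Total executed instructions: 42.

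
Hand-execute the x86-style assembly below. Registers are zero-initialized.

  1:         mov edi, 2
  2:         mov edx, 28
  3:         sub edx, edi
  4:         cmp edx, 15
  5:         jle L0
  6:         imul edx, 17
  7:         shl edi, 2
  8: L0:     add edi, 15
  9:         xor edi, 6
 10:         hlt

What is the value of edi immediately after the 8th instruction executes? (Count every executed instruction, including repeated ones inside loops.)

23

mov edi, 2 → edi=2
mov edx, 28 → edx=28
sub edx, edi → edx=28-2=26
cmp edx, 15  (cmp 26,15)
jle L0: not taken
imul edx, 17 → edx=26*17=442
shl edi, 2 → edi=2<<2=8
add edi, 15 → edi=8+15=23
After step 8: edi = 23.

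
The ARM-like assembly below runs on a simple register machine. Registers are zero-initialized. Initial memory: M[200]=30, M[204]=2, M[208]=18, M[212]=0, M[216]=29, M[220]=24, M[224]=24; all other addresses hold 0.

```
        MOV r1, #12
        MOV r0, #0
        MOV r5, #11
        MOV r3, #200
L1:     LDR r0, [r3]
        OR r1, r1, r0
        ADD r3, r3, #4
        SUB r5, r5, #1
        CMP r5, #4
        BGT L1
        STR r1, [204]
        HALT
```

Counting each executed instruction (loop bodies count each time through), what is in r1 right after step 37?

r1=12
r0=0
r5=11
r3=200
r0=M[200]=30
r1=12|30=30
r3=200+4=204
r5=11-1=10
CMP r5, #4  (cmp 10,4)
BGT L1: taken
r0=M[204]=2
r1=30|2=30
r3=204+4=208
r5=10-1=9
CMP r5, #4  (cmp 9,4)
BGT L1: taken
r0=M[208]=18
r1=30|18=30
r3=208+4=212
r5=9-1=8
CMP r5, #4  (cmp 8,4)
BGT L1: taken
r0=M[212]=0
r1=30|0=30
r3=212+4=216
r5=8-1=7
CMP r5, #4  (cmp 7,4)
BGT L1: taken
r0=M[216]=29
r1=30|29=31
r3=216+4=220
r5=7-1=6
CMP r5, #4  (cmp 6,4)
BGT L1: taken
r0=M[220]=24
r1=31|24=31
r3=220+4=224
After step 37: r1 = 31.

31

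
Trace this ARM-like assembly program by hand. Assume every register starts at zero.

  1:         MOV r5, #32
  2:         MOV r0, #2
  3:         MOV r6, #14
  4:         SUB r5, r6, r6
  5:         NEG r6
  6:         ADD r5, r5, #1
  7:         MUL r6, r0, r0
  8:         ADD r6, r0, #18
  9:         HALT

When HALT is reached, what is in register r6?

r5=32
r0=2
r6=14
r5=14-14=0
r6=-(14)=-14
r5=0+1=1
r6=2*2=4
r6=2+18=20
halt.

20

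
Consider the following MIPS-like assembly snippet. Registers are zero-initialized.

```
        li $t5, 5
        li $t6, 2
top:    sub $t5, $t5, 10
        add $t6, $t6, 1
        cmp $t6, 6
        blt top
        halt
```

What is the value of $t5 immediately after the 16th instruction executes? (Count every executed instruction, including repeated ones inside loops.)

-35

after li $t5, 5: $t5=5
after li $t6, 2: $t6=2
after sub $t5, $t5, 10: $t5=5-10=-5
after add $t6, $t6, 1: $t6=2+1=3
cmp $t6, 6  (cmp 3,6)
blt top: taken
after sub $t5, $t5, 10: $t5=(-5)-10=-15
after add $t6, $t6, 1: $t6=3+1=4
cmp $t6, 6  (cmp 4,6)
blt top: taken
after sub $t5, $t5, 10: $t5=(-15)-10=-25
after add $t6, $t6, 1: $t6=4+1=5
cmp $t6, 6  (cmp 5,6)
blt top: taken
after sub $t5, $t5, 10: $t5=(-25)-10=-35
after add $t6, $t6, 1: $t6=5+1=6
After step 16: $t5 = -35.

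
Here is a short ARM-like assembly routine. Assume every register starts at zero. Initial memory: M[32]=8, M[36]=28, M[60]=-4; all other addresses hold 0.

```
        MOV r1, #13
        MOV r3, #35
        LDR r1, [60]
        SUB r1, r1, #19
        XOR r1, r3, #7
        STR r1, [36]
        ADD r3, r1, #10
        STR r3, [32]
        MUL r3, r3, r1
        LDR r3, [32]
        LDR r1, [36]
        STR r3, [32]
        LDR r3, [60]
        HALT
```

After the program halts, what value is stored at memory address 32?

r1=13
r3=35
r1=M[60]=-4
r1=(-4)-19=-23
r1=35^7=36
STR r1, [36] → M[36]=36
r3=36+10=46
STR r3, [32] → M[32]=46
r3=46*36=1656
r3=M[32]=46
r1=M[36]=36
STR r3, [32] → M[32]=46
r3=M[60]=-4
halt.

46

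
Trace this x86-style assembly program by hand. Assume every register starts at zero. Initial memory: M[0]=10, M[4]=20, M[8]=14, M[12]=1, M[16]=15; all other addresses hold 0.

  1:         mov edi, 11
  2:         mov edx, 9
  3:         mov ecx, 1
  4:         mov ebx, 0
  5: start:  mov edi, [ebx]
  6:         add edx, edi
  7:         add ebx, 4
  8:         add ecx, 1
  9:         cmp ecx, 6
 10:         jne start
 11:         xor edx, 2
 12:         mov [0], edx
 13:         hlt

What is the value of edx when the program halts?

71

after mov edi, 11: edi=11
after mov edx, 9: edx=9
after mov ecx, 1: ecx=1
after mov ebx, 0: ebx=0
after mov edi, [ebx]: edi=M[0]=10
after add edx, edi: edx=9+10=19
after add ebx, 4: ebx=0+4=4
after add ecx, 1: ecx=1+1=2
cmp ecx, 6  (cmp 2,6)
jne start: taken
after mov edi, [ebx]: edi=M[4]=20
after add edx, edi: edx=19+20=39
after add ebx, 4: ebx=4+4=8
after add ecx, 1: ecx=2+1=3
cmp ecx, 6  (cmp 3,6)
jne start: taken
after mov edi, [ebx]: edi=M[8]=14
after add edx, edi: edx=39+14=53
after add ebx, 4: ebx=8+4=12
after add ecx, 1: ecx=3+1=4
cmp ecx, 6  (cmp 4,6)
jne start: taken
after mov edi, [ebx]: edi=M[12]=1
after add edx, edi: edx=53+1=54
after add ebx, 4: ebx=12+4=16
after add ecx, 1: ecx=4+1=5
cmp ecx, 6  (cmp 5,6)
jne start: taken
after mov edi, [ebx]: edi=M[16]=15
after add edx, edi: edx=54+15=69
after add ebx, 4: ebx=16+4=20
after add ecx, 1: ecx=5+1=6
cmp ecx, 6  (cmp 6,6)
jne start: not taken
after xor edx, 2: edx=69^2=71
mov [0], edx → M[0]=71
halt.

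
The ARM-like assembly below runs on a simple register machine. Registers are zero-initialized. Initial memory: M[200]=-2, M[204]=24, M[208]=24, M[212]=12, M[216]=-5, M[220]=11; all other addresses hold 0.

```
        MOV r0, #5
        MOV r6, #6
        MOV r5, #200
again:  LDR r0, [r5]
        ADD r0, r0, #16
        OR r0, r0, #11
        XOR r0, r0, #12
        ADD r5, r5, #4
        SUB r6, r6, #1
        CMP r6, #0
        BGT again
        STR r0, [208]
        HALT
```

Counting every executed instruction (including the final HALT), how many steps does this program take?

53

MOV r0, #5 → r0=5
MOV r6, #6 → r6=6
MOV r5, #200 → r5=200
LDR r0, [r5] → r0=M[200]=-2
ADD r0, r0, #16 → r0=(-2)+16=14
OR r0, r0, #11 → r0=14|11=15
XOR r0, r0, #12 → r0=15^12=3
ADD r5, r5, #4 → r5=200+4=204
SUB r6, r6, #1 → r6=6-1=5
CMP r6, #0  (cmp 5,0)
BGT again: taken
LDR r0, [r5] → r0=M[204]=24
ADD r0, r0, #16 → r0=24+16=40
OR r0, r0, #11 → r0=40|11=43
XOR r0, r0, #12 → r0=43^12=39
ADD r5, r5, #4 → r5=204+4=208
SUB r6, r6, #1 → r6=5-1=4
CMP r6, #0  (cmp 4,0)
BGT again: taken
LDR r0, [r5] → r0=M[208]=24
ADD r0, r0, #16 → r0=24+16=40
OR r0, r0, #11 → r0=40|11=43
XOR r0, r0, #12 → r0=43^12=39
ADD r5, r5, #4 → r5=208+4=212
SUB r6, r6, #1 → r6=4-1=3
CMP r6, #0  (cmp 3,0)
BGT again: taken
LDR r0, [r5] → r0=M[212]=12
ADD r0, r0, #16 → r0=12+16=28
OR r0, r0, #11 → r0=28|11=31
XOR r0, r0, #12 → r0=31^12=19
ADD r5, r5, #4 → r5=212+4=216
SUB r6, r6, #1 → r6=3-1=2
CMP r6, #0  (cmp 2,0)
BGT again: taken
LDR r0, [r5] → r0=M[216]=-5
ADD r0, r0, #16 → r0=(-5)+16=11
OR r0, r0, #11 → r0=11|11=11
XOR r0, r0, #12 → r0=11^12=7
ADD r5, r5, #4 → r5=216+4=220
SUB r6, r6, #1 → r6=2-1=1
CMP r6, #0  (cmp 1,0)
BGT again: taken
LDR r0, [r5] → r0=M[220]=11
ADD r0, r0, #16 → r0=11+16=27
OR r0, r0, #11 → r0=27|11=27
XOR r0, r0, #12 → r0=27^12=23
ADD r5, r5, #4 → r5=220+4=224
SUB r6, r6, #1 → r6=1-1=0
CMP r6, #0  (cmp 0,0)
BGT again: not taken
STR r0, [208] → M[208]=23
halt.
Total executed instructions: 53.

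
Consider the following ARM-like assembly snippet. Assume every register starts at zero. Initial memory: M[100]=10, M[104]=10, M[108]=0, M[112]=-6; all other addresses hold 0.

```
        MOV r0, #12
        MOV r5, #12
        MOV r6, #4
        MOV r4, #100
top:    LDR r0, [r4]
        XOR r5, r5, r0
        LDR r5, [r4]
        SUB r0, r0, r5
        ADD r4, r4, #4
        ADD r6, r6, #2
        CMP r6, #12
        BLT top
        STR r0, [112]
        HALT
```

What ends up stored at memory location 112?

r0=12
r5=12
r6=4
r4=100
r0=M[100]=10
r5=12^10=6
r5=M[100]=10
r0=10-10=0
r4=100+4=104
r6=4+2=6
CMP r6, #12  (cmp 6,12)
BLT top: taken
r0=M[104]=10
r5=10^10=0
r5=M[104]=10
r0=10-10=0
r4=104+4=108
r6=6+2=8
CMP r6, #12  (cmp 8,12)
BLT top: taken
r0=M[108]=0
r5=10^0=10
r5=M[108]=0
r0=0-0=0
r4=108+4=112
r6=8+2=10
CMP r6, #12  (cmp 10,12)
BLT top: taken
r0=M[112]=-6
r5=0^(-6)=-6
r5=M[112]=-6
r0=(-6)-(-6)=0
r4=112+4=116
r6=10+2=12
CMP r6, #12  (cmp 12,12)
BLT top: not taken
STR r0, [112] → M[112]=0
halt.

0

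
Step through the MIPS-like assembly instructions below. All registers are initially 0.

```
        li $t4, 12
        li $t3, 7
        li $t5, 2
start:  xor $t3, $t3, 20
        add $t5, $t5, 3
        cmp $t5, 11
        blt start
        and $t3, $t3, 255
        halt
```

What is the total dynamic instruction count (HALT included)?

$t4=12
$t3=7
$t5=2
$t3=7^20=19
$t5=2+3=5
cmp $t5, 11  (cmp 5,11)
blt start: taken
$t3=19^20=7
$t5=5+3=8
cmp $t5, 11  (cmp 8,11)
blt start: taken
$t3=7^20=19
$t5=8+3=11
cmp $t5, 11  (cmp 11,11)
blt start: not taken
$t3=19&255=19
halt.
Total executed instructions: 17.

17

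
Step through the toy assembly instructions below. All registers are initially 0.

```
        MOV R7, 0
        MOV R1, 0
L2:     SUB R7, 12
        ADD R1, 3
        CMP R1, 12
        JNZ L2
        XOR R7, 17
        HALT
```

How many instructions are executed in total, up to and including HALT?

20

R7=0
R1=0
R7=0-12=-12
R1=0+3=3
CMP R1, 12  (cmp 3,12)
JNZ L2: taken
R7=(-12)-12=-24
R1=3+3=6
CMP R1, 12  (cmp 6,12)
JNZ L2: taken
R7=(-24)-12=-36
R1=6+3=9
CMP R1, 12  (cmp 9,12)
JNZ L2: taken
R7=(-36)-12=-48
R1=9+3=12
CMP R1, 12  (cmp 12,12)
JNZ L2: not taken
R7=(-48)^17=-63
halt.
Total executed instructions: 20.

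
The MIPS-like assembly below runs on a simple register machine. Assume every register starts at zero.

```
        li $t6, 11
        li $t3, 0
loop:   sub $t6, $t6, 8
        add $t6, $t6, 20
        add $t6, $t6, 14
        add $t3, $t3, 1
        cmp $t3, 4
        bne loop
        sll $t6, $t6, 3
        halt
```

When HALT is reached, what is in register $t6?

920

li $t6, 11 → $t6=11
li $t3, 0 → $t3=0
sub $t6, $t6, 8 → $t6=11-8=3
add $t6, $t6, 20 → $t6=3+20=23
add $t6, $t6, 14 → $t6=23+14=37
add $t3, $t3, 1 → $t3=0+1=1
cmp $t3, 4  (cmp 1,4)
bne loop: taken
sub $t6, $t6, 8 → $t6=37-8=29
add $t6, $t6, 20 → $t6=29+20=49
add $t6, $t6, 14 → $t6=49+14=63
add $t3, $t3, 1 → $t3=1+1=2
cmp $t3, 4  (cmp 2,4)
bne loop: taken
sub $t6, $t6, 8 → $t6=63-8=55
add $t6, $t6, 20 → $t6=55+20=75
add $t6, $t6, 14 → $t6=75+14=89
add $t3, $t3, 1 → $t3=2+1=3
cmp $t3, 4  (cmp 3,4)
bne loop: taken
sub $t6, $t6, 8 → $t6=89-8=81
add $t6, $t6, 20 → $t6=81+20=101
add $t6, $t6, 14 → $t6=101+14=115
add $t3, $t3, 1 → $t3=3+1=4
cmp $t3, 4  (cmp 4,4)
bne loop: not taken
sll $t6, $t6, 3 → $t6=115<<3=920
halt.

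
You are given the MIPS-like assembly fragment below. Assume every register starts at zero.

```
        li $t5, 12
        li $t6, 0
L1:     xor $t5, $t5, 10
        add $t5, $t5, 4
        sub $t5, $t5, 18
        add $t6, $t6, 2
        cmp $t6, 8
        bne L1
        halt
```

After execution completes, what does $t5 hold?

$t5=12
$t6=0
$t5=12^10=6
$t5=6+4=10
$t5=10-18=-8
$t6=0+2=2
cmp $t6, 8  (cmp 2,8)
bne L1: taken
$t5=(-8)^10=-14
$t5=(-14)+4=-10
$t5=(-10)-18=-28
$t6=2+2=4
cmp $t6, 8  (cmp 4,8)
bne L1: taken
$t5=(-28)^10=-18
$t5=(-18)+4=-14
$t5=(-14)-18=-32
$t6=4+2=6
cmp $t6, 8  (cmp 6,8)
bne L1: taken
$t5=(-32)^10=-22
$t5=(-22)+4=-18
$t5=(-18)-18=-36
$t6=6+2=8
cmp $t6, 8  (cmp 8,8)
bne L1: not taken
halt.

-36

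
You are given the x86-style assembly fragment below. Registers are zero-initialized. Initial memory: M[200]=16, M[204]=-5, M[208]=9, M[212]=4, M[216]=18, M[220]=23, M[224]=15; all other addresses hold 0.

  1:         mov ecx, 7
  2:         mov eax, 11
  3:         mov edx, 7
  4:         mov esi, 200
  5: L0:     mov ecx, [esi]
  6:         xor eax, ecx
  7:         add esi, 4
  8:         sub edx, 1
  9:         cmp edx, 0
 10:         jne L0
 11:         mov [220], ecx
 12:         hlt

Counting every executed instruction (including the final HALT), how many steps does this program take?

48

after mov ecx, 7: ecx=7
after mov eax, 11: eax=11
after mov edx, 7: edx=7
after mov esi, 200: esi=200
after mov ecx, [esi]: ecx=M[200]=16
after xor eax, ecx: eax=11^16=27
after add esi, 4: esi=200+4=204
after sub edx, 1: edx=7-1=6
cmp edx, 0  (cmp 6,0)
jne L0: taken
after mov ecx, [esi]: ecx=M[204]=-5
after xor eax, ecx: eax=27^(-5)=-32
after add esi, 4: esi=204+4=208
after sub edx, 1: edx=6-1=5
cmp edx, 0  (cmp 5,0)
jne L0: taken
after mov ecx, [esi]: ecx=M[208]=9
after xor eax, ecx: eax=(-32)^9=-23
after add esi, 4: esi=208+4=212
after sub edx, 1: edx=5-1=4
cmp edx, 0  (cmp 4,0)
jne L0: taken
after mov ecx, [esi]: ecx=M[212]=4
after xor eax, ecx: eax=(-23)^4=-19
after add esi, 4: esi=212+4=216
after sub edx, 1: edx=4-1=3
cmp edx, 0  (cmp 3,0)
jne L0: taken
after mov ecx, [esi]: ecx=M[216]=18
after xor eax, ecx: eax=(-19)^18=-1
after add esi, 4: esi=216+4=220
after sub edx, 1: edx=3-1=2
cmp edx, 0  (cmp 2,0)
jne L0: taken
after mov ecx, [esi]: ecx=M[220]=23
after xor eax, ecx: eax=(-1)^23=-24
after add esi, 4: esi=220+4=224
after sub edx, 1: edx=2-1=1
cmp edx, 0  (cmp 1,0)
jne L0: taken
after mov ecx, [esi]: ecx=M[224]=15
after xor eax, ecx: eax=(-24)^15=-25
after add esi, 4: esi=224+4=228
after sub edx, 1: edx=1-1=0
cmp edx, 0  (cmp 0,0)
jne L0: not taken
mov [220], ecx → M[220]=15
halt.
Total executed instructions: 48.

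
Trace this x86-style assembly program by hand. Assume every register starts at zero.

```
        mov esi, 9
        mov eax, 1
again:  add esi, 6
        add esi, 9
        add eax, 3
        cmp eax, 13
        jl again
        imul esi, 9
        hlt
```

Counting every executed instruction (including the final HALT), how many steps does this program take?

esi=9
eax=1
esi=9+6=15
esi=15+9=24
eax=1+3=4
cmp eax, 13  (cmp 4,13)
jl again: taken
esi=24+6=30
esi=30+9=39
eax=4+3=7
cmp eax, 13  (cmp 7,13)
jl again: taken
esi=39+6=45
esi=45+9=54
eax=7+3=10
cmp eax, 13  (cmp 10,13)
jl again: taken
esi=54+6=60
esi=60+9=69
eax=10+3=13
cmp eax, 13  (cmp 13,13)
jl again: not taken
esi=69*9=621
halt.
Total executed instructions: 24.

24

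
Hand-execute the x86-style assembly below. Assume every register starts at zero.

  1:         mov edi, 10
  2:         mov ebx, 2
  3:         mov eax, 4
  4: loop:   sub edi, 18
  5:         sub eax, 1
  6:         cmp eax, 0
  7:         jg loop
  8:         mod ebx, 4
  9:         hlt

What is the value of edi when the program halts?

after mov edi, 10: edi=10
after mov ebx, 2: ebx=2
after mov eax, 4: eax=4
after sub edi, 18: edi=10-18=-8
after sub eax, 1: eax=4-1=3
cmp eax, 0  (cmp 3,0)
jg loop: taken
after sub edi, 18: edi=(-8)-18=-26
after sub eax, 1: eax=3-1=2
cmp eax, 0  (cmp 2,0)
jg loop: taken
after sub edi, 18: edi=(-26)-18=-44
after sub eax, 1: eax=2-1=1
cmp eax, 0  (cmp 1,0)
jg loop: taken
after sub edi, 18: edi=(-44)-18=-62
after sub eax, 1: eax=1-1=0
cmp eax, 0  (cmp 0,0)
jg loop: not taken
after mod ebx, 4: ebx=2%4=2
halt.

-62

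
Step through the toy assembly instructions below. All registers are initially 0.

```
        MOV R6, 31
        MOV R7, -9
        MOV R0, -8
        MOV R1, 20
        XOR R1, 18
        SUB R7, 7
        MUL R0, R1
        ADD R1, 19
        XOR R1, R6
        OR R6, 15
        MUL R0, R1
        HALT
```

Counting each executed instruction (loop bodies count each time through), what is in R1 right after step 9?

6

R6=31
R7=-9
R0=-8
R1=20
R1=20^18=6
R7=(-9)-7=-16
R0=(-8)*6=-48
R1=6+19=25
R1=25^31=6
After step 9: R1 = 6.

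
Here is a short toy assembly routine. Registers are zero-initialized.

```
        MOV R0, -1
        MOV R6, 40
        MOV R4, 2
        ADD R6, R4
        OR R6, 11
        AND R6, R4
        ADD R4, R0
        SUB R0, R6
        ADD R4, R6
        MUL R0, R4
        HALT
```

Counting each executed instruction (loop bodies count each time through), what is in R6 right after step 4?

42

MOV R0, -1 → R0=-1
MOV R6, 40 → R6=40
MOV R4, 2 → R4=2
ADD R6, R4 → R6=40+2=42
After step 4: R6 = 42.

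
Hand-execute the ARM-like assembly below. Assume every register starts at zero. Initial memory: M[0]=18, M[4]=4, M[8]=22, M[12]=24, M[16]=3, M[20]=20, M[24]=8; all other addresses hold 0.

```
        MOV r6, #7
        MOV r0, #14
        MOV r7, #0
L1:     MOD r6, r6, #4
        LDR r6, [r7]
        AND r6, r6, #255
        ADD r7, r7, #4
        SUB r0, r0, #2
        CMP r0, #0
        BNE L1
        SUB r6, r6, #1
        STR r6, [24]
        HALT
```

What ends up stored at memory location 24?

7

after MOV r6, #7: r6=7
after MOV r0, #14: r0=14
after MOV r7, #0: r7=0
after MOD r6, r6, #4: r6=7%4=3
after LDR r6, [r7]: r6=M[0]=18
after AND r6, r6, #255: r6=18&255=18
after ADD r7, r7, #4: r7=0+4=4
after SUB r0, r0, #2: r0=14-2=12
CMP r0, #0  (cmp 12,0)
BNE L1: taken
after MOD r6, r6, #4: r6=18%4=2
after LDR r6, [r7]: r6=M[4]=4
after AND r6, r6, #255: r6=4&255=4
after ADD r7, r7, #4: r7=4+4=8
after SUB r0, r0, #2: r0=12-2=10
CMP r0, #0  (cmp 10,0)
BNE L1: taken
after MOD r6, r6, #4: r6=4%4=0
after LDR r6, [r7]: r6=M[8]=22
after AND r6, r6, #255: r6=22&255=22
after ADD r7, r7, #4: r7=8+4=12
after SUB r0, r0, #2: r0=10-2=8
CMP r0, #0  (cmp 8,0)
BNE L1: taken
after MOD r6, r6, #4: r6=22%4=2
after LDR r6, [r7]: r6=M[12]=24
after AND r6, r6, #255: r6=24&255=24
after ADD r7, r7, #4: r7=12+4=16
after SUB r0, r0, #2: r0=8-2=6
CMP r0, #0  (cmp 6,0)
BNE L1: taken
after MOD r6, r6, #4: r6=24%4=0
after LDR r6, [r7]: r6=M[16]=3
after AND r6, r6, #255: r6=3&255=3
after ADD r7, r7, #4: r7=16+4=20
after SUB r0, r0, #2: r0=6-2=4
CMP r0, #0  (cmp 4,0)
BNE L1: taken
after MOD r6, r6, #4: r6=3%4=3
after LDR r6, [r7]: r6=M[20]=20
after AND r6, r6, #255: r6=20&255=20
after ADD r7, r7, #4: r7=20+4=24
after SUB r0, r0, #2: r0=4-2=2
CMP r0, #0  (cmp 2,0)
BNE L1: taken
after MOD r6, r6, #4: r6=20%4=0
after LDR r6, [r7]: r6=M[24]=8
after AND r6, r6, #255: r6=8&255=8
after ADD r7, r7, #4: r7=24+4=28
after SUB r0, r0, #2: r0=2-2=0
CMP r0, #0  (cmp 0,0)
BNE L1: not taken
after SUB r6, r6, #1: r6=8-1=7
STR r6, [24] → M[24]=7
halt.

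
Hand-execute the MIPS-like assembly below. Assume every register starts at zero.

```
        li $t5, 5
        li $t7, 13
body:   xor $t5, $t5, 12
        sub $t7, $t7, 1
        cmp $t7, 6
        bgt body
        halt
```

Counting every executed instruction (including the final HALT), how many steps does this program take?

$t5=5
$t7=13
$t5=5^12=9
$t7=13-1=12
cmp $t7, 6  (cmp 12,6)
bgt body: taken
$t5=9^12=5
$t7=12-1=11
cmp $t7, 6  (cmp 11,6)
bgt body: taken
$t5=5^12=9
$t7=11-1=10
cmp $t7, 6  (cmp 10,6)
bgt body: taken
$t5=9^12=5
$t7=10-1=9
cmp $t7, 6  (cmp 9,6)
bgt body: taken
$t5=5^12=9
$t7=9-1=8
cmp $t7, 6  (cmp 8,6)
bgt body: taken
$t5=9^12=5
$t7=8-1=7
cmp $t7, 6  (cmp 7,6)
bgt body: taken
$t5=5^12=9
$t7=7-1=6
cmp $t7, 6  (cmp 6,6)
bgt body: not taken
halt.
Total executed instructions: 31.

31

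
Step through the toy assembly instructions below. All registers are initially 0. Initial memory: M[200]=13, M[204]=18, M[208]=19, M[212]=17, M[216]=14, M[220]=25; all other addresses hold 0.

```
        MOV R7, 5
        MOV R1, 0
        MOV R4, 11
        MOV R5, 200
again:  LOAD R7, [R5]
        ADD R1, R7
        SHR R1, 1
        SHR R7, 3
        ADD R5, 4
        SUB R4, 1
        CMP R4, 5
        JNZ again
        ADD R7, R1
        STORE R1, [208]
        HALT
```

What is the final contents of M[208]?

R7=5
R1=0
R4=11
R5=200
R7=M[200]=13
R1=0+13=13
R1=13>>1=6
R7=13>>3=1
R5=200+4=204
R4=11-1=10
CMP R4, 5  (cmp 10,5)
JNZ again: taken
R7=M[204]=18
R1=6+18=24
R1=24>>1=12
R7=18>>3=2
R5=204+4=208
R4=10-1=9
CMP R4, 5  (cmp 9,5)
JNZ again: taken
R7=M[208]=19
R1=12+19=31
R1=31>>1=15
R7=19>>3=2
R5=208+4=212
R4=9-1=8
CMP R4, 5  (cmp 8,5)
JNZ again: taken
R7=M[212]=17
R1=15+17=32
R1=32>>1=16
R7=17>>3=2
R5=212+4=216
R4=8-1=7
CMP R4, 5  (cmp 7,5)
JNZ again: taken
R7=M[216]=14
R1=16+14=30
R1=30>>1=15
R7=14>>3=1
R5=216+4=220
R4=7-1=6
CMP R4, 5  (cmp 6,5)
JNZ again: taken
R7=M[220]=25
R1=15+25=40
R1=40>>1=20
R7=25>>3=3
R5=220+4=224
R4=6-1=5
CMP R4, 5  (cmp 5,5)
JNZ again: not taken
R7=3+20=23
STORE R1, [208] → M[208]=20
halt.

20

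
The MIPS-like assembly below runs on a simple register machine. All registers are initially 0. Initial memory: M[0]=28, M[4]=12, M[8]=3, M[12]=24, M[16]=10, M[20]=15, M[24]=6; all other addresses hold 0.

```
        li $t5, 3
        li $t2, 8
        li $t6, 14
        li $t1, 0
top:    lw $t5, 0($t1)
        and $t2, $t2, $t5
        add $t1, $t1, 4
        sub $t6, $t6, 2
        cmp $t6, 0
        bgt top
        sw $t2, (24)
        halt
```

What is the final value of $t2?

0

li $t5, 3 → $t5=3
li $t2, 8 → $t2=8
li $t6, 14 → $t6=14
li $t1, 0 → $t1=0
lw $t5, 0($t1) → $t5=M[0]=28
and $t2, $t2, $t5 → $t2=8&28=8
add $t1, $t1, 4 → $t1=0+4=4
sub $t6, $t6, 2 → $t6=14-2=12
cmp $t6, 0  (cmp 12,0)
bgt top: taken
lw $t5, 0($t1) → $t5=M[4]=12
and $t2, $t2, $t5 → $t2=8&12=8
add $t1, $t1, 4 → $t1=4+4=8
sub $t6, $t6, 2 → $t6=12-2=10
cmp $t6, 0  (cmp 10,0)
bgt top: taken
lw $t5, 0($t1) → $t5=M[8]=3
and $t2, $t2, $t5 → $t2=8&3=0
add $t1, $t1, 4 → $t1=8+4=12
sub $t6, $t6, 2 → $t6=10-2=8
cmp $t6, 0  (cmp 8,0)
bgt top: taken
lw $t5, 0($t1) → $t5=M[12]=24
and $t2, $t2, $t5 → $t2=0&24=0
add $t1, $t1, 4 → $t1=12+4=16
sub $t6, $t6, 2 → $t6=8-2=6
cmp $t6, 0  (cmp 6,0)
bgt top: taken
lw $t5, 0($t1) → $t5=M[16]=10
and $t2, $t2, $t5 → $t2=0&10=0
add $t1, $t1, 4 → $t1=16+4=20
sub $t6, $t6, 2 → $t6=6-2=4
cmp $t6, 0  (cmp 4,0)
bgt top: taken
lw $t5, 0($t1) → $t5=M[20]=15
and $t2, $t2, $t5 → $t2=0&15=0
add $t1, $t1, 4 → $t1=20+4=24
sub $t6, $t6, 2 → $t6=4-2=2
cmp $t6, 0  (cmp 2,0)
bgt top: taken
lw $t5, 0($t1) → $t5=M[24]=6
and $t2, $t2, $t5 → $t2=0&6=0
add $t1, $t1, 4 → $t1=24+4=28
sub $t6, $t6, 2 → $t6=2-2=0
cmp $t6, 0  (cmp 0,0)
bgt top: not taken
sw $t2, (24) → M[24]=0
halt.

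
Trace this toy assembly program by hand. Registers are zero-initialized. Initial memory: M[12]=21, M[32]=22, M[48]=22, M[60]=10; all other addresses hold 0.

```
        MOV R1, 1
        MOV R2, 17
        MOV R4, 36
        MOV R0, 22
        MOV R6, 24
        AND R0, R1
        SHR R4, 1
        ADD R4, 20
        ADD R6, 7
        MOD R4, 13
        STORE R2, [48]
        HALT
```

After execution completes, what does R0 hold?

after MOV R1, 1: R1=1
after MOV R2, 17: R2=17
after MOV R4, 36: R4=36
after MOV R0, 22: R0=22
after MOV R6, 24: R6=24
after AND R0, R1: R0=22&1=0
after SHR R4, 1: R4=36>>1=18
after ADD R4, 20: R4=18+20=38
after ADD R6, 7: R6=24+7=31
after MOD R4, 13: R4=38%13=12
STORE R2, [48] → M[48]=17
halt.

0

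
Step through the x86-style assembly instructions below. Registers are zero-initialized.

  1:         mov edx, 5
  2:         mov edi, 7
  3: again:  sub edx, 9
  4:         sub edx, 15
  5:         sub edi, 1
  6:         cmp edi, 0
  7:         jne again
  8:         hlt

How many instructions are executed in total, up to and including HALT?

38

after mov edx, 5: edx=5
after mov edi, 7: edi=7
after sub edx, 9: edx=5-9=-4
after sub edx, 15: edx=(-4)-15=-19
after sub edi, 1: edi=7-1=6
cmp edi, 0  (cmp 6,0)
jne again: taken
after sub edx, 9: edx=(-19)-9=-28
after sub edx, 15: edx=(-28)-15=-43
after sub edi, 1: edi=6-1=5
cmp edi, 0  (cmp 5,0)
jne again: taken
after sub edx, 9: edx=(-43)-9=-52
after sub edx, 15: edx=(-52)-15=-67
after sub edi, 1: edi=5-1=4
cmp edi, 0  (cmp 4,0)
jne again: taken
after sub edx, 9: edx=(-67)-9=-76
after sub edx, 15: edx=(-76)-15=-91
after sub edi, 1: edi=4-1=3
cmp edi, 0  (cmp 3,0)
jne again: taken
after sub edx, 9: edx=(-91)-9=-100
after sub edx, 15: edx=(-100)-15=-115
after sub edi, 1: edi=3-1=2
cmp edi, 0  (cmp 2,0)
jne again: taken
after sub edx, 9: edx=(-115)-9=-124
after sub edx, 15: edx=(-124)-15=-139
after sub edi, 1: edi=2-1=1
cmp edi, 0  (cmp 1,0)
jne again: taken
after sub edx, 9: edx=(-139)-9=-148
after sub edx, 15: edx=(-148)-15=-163
after sub edi, 1: edi=1-1=0
cmp edi, 0  (cmp 0,0)
jne again: not taken
halt.
Total executed instructions: 38.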